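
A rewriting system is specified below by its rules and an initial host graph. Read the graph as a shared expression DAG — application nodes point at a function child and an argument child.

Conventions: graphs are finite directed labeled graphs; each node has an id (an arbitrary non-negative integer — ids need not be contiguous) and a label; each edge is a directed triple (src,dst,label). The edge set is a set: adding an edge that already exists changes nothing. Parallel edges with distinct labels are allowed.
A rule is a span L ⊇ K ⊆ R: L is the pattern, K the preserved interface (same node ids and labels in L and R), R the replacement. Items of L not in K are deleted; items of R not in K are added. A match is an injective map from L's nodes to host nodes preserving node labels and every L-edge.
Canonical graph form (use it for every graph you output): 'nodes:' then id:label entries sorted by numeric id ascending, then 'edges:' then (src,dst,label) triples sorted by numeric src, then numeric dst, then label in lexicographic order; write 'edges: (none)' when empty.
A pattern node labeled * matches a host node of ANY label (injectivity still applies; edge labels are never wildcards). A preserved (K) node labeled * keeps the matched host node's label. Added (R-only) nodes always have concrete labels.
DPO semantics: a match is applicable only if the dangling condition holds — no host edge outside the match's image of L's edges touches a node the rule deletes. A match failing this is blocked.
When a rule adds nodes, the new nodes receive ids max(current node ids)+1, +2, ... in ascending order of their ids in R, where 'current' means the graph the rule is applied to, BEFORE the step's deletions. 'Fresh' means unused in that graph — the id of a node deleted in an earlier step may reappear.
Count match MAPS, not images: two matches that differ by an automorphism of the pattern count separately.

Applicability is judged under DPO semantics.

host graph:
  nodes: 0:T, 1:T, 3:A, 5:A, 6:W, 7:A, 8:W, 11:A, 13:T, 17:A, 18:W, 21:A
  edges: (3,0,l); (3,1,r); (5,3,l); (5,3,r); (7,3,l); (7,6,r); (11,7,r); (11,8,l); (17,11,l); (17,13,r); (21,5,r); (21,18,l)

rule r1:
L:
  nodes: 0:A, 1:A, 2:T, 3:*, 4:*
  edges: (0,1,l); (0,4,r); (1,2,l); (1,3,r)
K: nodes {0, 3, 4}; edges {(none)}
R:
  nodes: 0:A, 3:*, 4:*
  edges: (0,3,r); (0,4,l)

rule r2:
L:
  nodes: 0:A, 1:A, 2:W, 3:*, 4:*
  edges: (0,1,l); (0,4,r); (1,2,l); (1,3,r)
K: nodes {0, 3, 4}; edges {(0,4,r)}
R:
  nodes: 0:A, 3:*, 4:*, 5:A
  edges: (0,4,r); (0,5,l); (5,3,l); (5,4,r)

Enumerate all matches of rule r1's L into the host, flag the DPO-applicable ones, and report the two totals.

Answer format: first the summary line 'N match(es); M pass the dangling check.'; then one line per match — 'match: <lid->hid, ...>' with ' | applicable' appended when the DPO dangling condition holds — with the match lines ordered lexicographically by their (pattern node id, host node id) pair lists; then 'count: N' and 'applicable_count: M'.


1 match(es); 0 pass the dangling check.
match: 0->7, 1->3, 2->0, 3->1, 4->6
count: 1
applicable_count: 0


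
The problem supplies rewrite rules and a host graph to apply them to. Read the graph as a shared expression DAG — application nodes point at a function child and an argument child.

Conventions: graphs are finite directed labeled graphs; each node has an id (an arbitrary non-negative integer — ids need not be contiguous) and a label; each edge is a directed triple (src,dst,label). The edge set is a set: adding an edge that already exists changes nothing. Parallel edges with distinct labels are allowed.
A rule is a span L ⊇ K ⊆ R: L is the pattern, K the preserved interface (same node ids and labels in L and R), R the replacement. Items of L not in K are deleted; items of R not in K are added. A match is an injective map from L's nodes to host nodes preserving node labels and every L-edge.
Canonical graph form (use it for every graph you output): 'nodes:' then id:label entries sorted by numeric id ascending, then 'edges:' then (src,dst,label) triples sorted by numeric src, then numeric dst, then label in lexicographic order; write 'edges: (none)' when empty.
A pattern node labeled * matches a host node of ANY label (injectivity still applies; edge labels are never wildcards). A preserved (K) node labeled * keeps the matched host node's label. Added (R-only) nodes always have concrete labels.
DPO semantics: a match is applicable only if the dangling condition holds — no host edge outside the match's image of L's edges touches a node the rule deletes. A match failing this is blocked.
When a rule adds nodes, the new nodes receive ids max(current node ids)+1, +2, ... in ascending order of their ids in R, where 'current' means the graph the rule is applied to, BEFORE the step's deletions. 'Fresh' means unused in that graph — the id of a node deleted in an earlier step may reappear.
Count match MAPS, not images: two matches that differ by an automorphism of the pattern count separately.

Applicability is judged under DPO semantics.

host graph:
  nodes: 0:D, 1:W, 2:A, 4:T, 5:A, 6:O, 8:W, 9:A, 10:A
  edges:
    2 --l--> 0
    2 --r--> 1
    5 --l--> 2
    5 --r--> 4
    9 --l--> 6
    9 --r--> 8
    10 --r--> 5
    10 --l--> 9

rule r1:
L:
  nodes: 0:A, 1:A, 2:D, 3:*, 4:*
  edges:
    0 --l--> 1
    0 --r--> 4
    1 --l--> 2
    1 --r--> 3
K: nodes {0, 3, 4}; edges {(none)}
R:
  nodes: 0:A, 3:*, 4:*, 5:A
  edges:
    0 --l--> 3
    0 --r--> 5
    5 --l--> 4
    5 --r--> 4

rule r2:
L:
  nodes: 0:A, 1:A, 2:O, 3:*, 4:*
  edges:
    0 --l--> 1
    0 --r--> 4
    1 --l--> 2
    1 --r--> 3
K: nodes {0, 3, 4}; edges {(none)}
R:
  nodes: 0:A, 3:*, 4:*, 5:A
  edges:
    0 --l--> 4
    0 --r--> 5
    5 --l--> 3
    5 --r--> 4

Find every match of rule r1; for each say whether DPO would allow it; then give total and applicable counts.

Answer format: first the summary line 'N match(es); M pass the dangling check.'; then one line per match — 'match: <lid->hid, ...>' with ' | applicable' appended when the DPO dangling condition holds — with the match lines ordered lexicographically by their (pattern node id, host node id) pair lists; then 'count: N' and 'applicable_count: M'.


1 match(es); 1 pass the dangling check.
match: 0->5, 1->2, 2->0, 3->1, 4->4 | applicable
count: 1
applicable_count: 1


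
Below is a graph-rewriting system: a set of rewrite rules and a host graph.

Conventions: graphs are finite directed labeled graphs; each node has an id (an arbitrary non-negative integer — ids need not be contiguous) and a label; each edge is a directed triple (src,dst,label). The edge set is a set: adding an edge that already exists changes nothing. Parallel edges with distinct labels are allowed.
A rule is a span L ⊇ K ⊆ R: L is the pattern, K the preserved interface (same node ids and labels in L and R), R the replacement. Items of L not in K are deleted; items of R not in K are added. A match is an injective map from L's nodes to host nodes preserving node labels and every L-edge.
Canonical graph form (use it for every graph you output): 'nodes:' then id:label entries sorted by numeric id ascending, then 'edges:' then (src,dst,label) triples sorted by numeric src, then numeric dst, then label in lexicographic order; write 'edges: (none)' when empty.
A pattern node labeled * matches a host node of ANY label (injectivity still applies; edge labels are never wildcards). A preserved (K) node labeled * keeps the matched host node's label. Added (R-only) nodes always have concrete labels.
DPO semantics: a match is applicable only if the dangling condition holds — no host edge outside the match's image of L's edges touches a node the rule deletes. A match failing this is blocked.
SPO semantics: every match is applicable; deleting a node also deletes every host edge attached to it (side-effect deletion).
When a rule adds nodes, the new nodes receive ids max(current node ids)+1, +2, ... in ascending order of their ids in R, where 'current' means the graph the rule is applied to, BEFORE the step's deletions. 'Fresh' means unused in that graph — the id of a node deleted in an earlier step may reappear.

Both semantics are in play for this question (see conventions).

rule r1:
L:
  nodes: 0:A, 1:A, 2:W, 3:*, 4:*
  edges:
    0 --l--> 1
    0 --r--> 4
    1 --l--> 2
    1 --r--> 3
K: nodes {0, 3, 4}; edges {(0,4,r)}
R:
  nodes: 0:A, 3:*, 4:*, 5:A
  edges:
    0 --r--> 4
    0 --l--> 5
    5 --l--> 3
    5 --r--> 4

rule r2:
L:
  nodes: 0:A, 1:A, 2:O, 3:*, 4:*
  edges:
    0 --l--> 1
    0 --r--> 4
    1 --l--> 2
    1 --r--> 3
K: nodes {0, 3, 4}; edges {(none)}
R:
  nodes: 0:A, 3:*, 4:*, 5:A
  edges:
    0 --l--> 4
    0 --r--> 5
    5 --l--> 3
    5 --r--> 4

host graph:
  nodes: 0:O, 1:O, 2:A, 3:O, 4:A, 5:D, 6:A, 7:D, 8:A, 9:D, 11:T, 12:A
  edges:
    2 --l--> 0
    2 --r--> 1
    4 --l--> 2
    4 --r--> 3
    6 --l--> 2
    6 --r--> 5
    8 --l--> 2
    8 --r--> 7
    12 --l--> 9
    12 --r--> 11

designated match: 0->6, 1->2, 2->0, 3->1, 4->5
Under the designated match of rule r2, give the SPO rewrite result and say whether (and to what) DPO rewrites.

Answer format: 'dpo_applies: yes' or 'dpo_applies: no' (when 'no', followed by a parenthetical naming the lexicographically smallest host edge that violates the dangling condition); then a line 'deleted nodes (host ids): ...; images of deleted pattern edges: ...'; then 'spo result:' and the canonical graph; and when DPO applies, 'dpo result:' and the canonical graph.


dpo_applies: no
(the rule deletes node 2, which keeps host edge (4,2,l) outside the match image — the dangling condition fails, DPO blocks; SPO proceeds and side-deletes such edges)
deleted nodes (host ids): 0, 2; images of deleted pattern edges: (2,0,l); (2,1,r); (6,2,l); (6,5,r)
spo result:
nodes: 1:O, 3:O, 4:A, 5:D, 6:A, 7:D, 8:A, 9:D, 11:T, 12:A, 13:A
edges: (4,3,r); (6,5,l); (6,13,r); (8,7,r); (12,9,l); (12,11,r); (13,1,l); (13,5,r)


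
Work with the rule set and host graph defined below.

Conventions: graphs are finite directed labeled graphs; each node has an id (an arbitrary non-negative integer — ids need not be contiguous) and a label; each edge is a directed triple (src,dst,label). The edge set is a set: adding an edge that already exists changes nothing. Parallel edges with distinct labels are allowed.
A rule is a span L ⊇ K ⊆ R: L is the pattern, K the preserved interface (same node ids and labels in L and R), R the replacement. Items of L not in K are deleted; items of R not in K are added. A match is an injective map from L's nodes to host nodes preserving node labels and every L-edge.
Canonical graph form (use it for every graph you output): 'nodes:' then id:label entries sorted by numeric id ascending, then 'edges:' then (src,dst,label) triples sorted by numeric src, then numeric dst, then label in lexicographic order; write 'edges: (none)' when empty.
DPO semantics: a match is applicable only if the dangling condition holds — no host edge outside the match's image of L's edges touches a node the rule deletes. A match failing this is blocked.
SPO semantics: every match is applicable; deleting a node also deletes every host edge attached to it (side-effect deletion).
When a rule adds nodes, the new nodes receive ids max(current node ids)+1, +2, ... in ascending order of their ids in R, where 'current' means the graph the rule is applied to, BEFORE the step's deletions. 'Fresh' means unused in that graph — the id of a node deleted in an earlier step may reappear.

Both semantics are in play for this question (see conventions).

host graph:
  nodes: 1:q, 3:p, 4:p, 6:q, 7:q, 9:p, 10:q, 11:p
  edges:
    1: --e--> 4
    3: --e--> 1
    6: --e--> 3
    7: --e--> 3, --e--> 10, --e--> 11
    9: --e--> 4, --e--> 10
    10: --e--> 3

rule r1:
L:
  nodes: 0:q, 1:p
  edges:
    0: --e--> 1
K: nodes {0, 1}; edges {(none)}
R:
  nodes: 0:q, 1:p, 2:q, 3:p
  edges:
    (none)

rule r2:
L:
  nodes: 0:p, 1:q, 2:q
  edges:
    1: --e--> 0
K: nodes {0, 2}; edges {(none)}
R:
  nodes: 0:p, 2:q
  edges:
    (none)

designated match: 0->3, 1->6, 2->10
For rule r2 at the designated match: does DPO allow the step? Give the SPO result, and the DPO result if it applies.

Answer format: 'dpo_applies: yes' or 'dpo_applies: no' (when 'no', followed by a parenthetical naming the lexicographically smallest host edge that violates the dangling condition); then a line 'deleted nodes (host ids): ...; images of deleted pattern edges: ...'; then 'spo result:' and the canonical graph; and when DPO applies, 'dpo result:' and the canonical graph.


dpo_applies: yes
deleted nodes (host ids): 6; images of deleted pattern edges: (6,3,e)
spo result:
nodes: 1:q, 3:p, 4:p, 7:q, 9:p, 10:q, 11:p
edges: (1,4,e); (3,1,e); (7,3,e); (7,10,e); (7,11,e); (9,4,e); (9,10,e); (10,3,e)
dpo result:
nodes: 1:q, 3:p, 4:p, 7:q, 9:p, 10:q, 11:p
edges: (1,4,e); (3,1,e); (7,3,e); (7,10,e); (7,11,e); (9,4,e); (9,10,e); (10,3,e)


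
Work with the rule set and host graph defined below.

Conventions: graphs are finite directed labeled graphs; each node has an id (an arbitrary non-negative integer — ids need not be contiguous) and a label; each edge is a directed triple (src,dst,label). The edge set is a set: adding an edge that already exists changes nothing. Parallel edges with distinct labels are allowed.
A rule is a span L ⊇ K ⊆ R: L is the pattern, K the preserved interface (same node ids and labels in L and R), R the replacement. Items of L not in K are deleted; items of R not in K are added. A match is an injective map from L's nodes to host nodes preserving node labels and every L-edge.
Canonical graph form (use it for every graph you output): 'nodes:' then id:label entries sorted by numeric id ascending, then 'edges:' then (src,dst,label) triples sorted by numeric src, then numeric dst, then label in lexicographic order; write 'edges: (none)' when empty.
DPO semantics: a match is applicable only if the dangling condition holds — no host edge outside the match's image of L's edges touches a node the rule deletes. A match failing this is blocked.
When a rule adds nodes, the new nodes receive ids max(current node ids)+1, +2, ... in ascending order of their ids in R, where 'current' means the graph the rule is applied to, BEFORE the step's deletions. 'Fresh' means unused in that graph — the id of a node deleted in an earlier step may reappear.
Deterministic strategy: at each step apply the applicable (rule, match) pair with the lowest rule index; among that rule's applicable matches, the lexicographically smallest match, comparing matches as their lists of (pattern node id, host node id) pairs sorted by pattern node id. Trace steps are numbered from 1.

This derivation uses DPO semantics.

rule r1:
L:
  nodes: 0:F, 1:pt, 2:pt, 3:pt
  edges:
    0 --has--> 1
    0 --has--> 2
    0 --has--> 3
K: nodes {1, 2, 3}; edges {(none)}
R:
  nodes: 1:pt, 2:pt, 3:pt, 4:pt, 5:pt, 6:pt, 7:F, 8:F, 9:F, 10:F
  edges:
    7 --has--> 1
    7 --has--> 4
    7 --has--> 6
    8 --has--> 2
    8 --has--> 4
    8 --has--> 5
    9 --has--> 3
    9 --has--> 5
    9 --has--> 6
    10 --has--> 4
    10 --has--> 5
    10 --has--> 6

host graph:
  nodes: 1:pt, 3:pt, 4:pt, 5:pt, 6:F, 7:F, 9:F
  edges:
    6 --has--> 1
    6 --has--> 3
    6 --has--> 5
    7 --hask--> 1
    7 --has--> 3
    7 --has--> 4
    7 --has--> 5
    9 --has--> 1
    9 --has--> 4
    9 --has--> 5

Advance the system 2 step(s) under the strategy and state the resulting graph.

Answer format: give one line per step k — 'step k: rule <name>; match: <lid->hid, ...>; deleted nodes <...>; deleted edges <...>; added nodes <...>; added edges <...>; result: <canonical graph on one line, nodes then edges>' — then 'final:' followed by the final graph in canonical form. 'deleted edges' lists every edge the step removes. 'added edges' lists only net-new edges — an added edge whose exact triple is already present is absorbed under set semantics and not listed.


step 1: rule r1; match: 0->6, 1->1, 2->3, 3->5; deleted nodes 6; deleted edges (6,1,has); (6,3,has); (6,5,has); added nodes 10, 11, 12, 13, 14, 15, 16; added edges (13,1,has); (13,10,has); (13,12,has); (14,3,has); (14,10,has); (14,11,has); (15,5,has); (15,11,has); (15,12,has); (16,10,has); (16,11,has); (16,12,has); result: nodes: 1:pt, 3:pt, 4:pt, 5:pt, 7:F, 9:F, 10:pt, 11:pt, 12:pt, 13:F, 14:F, 15:F, 16:F edges: (7,1,hask); (7,3,has); (7,4,has); (7,5,has); (9,1,has); (9,4,has); (9,5,has); (13,1,has); (13,10,has); (13,12,has); (14,3,has); (14,10,has); (14,11,has); (15,5,has); (15,11,has); (15,12,has); (16,10,has); (16,11,has); (16,12,has)
step 2: rule r1; match: 0->9, 1->1, 2->4, 3->5; deleted nodes 9; deleted edges (9,1,has); (9,4,has); (9,5,has); added nodes 17, 18, 19, 20, 21, 22, 23; added edges (20,1,has); (20,17,has); (20,19,has); (21,4,has); (21,17,has); (21,18,has); (22,5,has); (22,18,has); (22,19,has); (23,17,has); (23,18,has); (23,19,has); result: nodes: 1:pt, 3:pt, 4:pt, 5:pt, 7:F, 10:pt, 11:pt, 12:pt, 13:F, 14:F, 15:F, 16:F, 17:pt, 18:pt, 19:pt, 20:F, 21:F, 22:F, 23:F edges: (7,1,hask); (7,3,has); (7,4,has); (7,5,has); (13,1,has); (13,10,has); (13,12,has); (14,3,has); (14,10,has); (14,11,has); (15,5,has); (15,11,has); (15,12,has); (16,10,has); (16,11,has); (16,12,has); (20,1,has); (20,17,has); (20,19,has); (21,4,has); (21,17,has); (21,18,has); (22,5,has); (22,18,has); (22,19,has); (23,17,has); (23,18,has); (23,19,has)
final:
nodes: 1:pt, 3:pt, 4:pt, 5:pt, 7:F, 10:pt, 11:pt, 12:pt, 13:F, 14:F, 15:F, 16:F, 17:pt, 18:pt, 19:pt, 20:F, 21:F, 22:F, 23:F
edges: (7,1,hask); (7,3,has); (7,4,has); (7,5,has); (13,1,has); (13,10,has); (13,12,has); (14,3,has); (14,10,has); (14,11,has); (15,5,has); (15,11,has); (15,12,has); (16,10,has); (16,11,has); (16,12,has); (20,1,has); (20,17,has); (20,19,has); (21,4,has); (21,17,has); (21,18,has); (22,5,has); (22,18,has); (22,19,has); (23,17,has); (23,18,has); (23,19,has)


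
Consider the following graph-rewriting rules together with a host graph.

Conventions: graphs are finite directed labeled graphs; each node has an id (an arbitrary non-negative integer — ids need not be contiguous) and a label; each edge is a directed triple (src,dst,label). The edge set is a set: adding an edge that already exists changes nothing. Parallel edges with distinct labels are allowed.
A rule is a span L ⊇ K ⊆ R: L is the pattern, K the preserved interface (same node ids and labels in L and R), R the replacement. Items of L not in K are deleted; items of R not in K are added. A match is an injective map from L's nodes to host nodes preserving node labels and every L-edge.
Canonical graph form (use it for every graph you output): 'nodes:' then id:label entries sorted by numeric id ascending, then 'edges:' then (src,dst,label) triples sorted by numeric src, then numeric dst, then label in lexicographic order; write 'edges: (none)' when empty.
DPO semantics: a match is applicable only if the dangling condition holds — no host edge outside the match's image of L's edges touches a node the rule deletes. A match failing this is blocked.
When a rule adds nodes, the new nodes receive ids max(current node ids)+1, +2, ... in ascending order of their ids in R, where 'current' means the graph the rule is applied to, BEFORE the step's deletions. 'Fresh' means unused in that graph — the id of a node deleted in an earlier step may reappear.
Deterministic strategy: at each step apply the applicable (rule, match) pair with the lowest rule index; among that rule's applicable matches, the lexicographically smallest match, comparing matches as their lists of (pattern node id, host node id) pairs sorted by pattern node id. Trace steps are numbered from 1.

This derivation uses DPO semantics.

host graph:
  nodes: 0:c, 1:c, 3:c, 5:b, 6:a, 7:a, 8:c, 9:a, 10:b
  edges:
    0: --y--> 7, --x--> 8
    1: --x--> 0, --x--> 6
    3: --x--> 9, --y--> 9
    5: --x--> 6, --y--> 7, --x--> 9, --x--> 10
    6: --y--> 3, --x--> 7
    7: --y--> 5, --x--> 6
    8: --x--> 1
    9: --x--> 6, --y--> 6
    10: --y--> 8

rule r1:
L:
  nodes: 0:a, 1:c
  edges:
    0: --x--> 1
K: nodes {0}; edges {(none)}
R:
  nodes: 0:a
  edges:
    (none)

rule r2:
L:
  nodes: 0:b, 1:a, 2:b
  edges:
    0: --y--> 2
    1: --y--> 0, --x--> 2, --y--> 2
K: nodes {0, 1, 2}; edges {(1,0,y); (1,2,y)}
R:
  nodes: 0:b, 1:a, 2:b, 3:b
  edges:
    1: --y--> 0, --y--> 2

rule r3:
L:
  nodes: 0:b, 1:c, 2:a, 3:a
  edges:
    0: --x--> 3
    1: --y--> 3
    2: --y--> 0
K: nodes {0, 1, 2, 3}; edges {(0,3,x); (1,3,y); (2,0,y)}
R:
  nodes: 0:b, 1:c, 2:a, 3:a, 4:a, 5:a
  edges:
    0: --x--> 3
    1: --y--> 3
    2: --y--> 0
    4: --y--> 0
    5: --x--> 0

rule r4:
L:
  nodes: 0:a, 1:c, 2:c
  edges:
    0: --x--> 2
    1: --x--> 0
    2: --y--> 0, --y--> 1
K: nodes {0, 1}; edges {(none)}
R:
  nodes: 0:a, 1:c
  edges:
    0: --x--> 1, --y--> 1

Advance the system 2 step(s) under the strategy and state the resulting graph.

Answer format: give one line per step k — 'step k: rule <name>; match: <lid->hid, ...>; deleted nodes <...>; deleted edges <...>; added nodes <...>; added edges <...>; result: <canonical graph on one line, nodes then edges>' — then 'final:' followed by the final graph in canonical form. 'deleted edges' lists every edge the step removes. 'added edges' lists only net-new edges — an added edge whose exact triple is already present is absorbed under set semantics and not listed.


step 1: rule r3; match: 0->5, 1->3, 2->7, 3->9; deleted nodes (none); deleted edges (none); added nodes 11, 12; added edges (11,5,y); (12,5,x); result: nodes: 0:c, 1:c, 3:c, 5:b, 6:a, 7:a, 8:c, 9:a, 10:b, 11:a, 12:a edges: (0,7,y); (0,8,x); (1,0,x); (1,6,x); (3,9,x); (3,9,y); (5,6,x); (5,7,y); (5,9,x); (5,10,x); (6,3,y); (6,7,x); (7,5,y); (7,6,x); (8,1,x); (9,6,x); (9,6,y); (10,8,y); (11,5,y); (12,5,x)
step 2: rule r3; match: 0->5, 1->3, 2->7, 3->9; deleted nodes (none); deleted edges (none); added nodes 13, 14; added edges (13,5,y); (14,5,x); result: nodes: 0:c, 1:c, 3:c, 5:b, 6:a, 7:a, 8:c, 9:a, 10:b, 11:a, 12:a, 13:a, 14:a edges: (0,7,y); (0,8,x); (1,0,x); (1,6,x); (3,9,x); (3,9,y); (5,6,x); (5,7,y); (5,9,x); (5,10,x); (6,3,y); (6,7,x); (7,5,y); (7,6,x); (8,1,x); (9,6,x); (9,6,y); (10,8,y); (11,5,y); (12,5,x); (13,5,y); (14,5,x)
final:
nodes: 0:c, 1:c, 3:c, 5:b, 6:a, 7:a, 8:c, 9:a, 10:b, 11:a, 12:a, 13:a, 14:a
edges: (0,7,y); (0,8,x); (1,0,x); (1,6,x); (3,9,x); (3,9,y); (5,6,x); (5,7,y); (5,9,x); (5,10,x); (6,3,y); (6,7,x); (7,5,y); (7,6,x); (8,1,x); (9,6,x); (9,6,y); (10,8,y); (11,5,y); (12,5,x); (13,5,y); (14,5,x)


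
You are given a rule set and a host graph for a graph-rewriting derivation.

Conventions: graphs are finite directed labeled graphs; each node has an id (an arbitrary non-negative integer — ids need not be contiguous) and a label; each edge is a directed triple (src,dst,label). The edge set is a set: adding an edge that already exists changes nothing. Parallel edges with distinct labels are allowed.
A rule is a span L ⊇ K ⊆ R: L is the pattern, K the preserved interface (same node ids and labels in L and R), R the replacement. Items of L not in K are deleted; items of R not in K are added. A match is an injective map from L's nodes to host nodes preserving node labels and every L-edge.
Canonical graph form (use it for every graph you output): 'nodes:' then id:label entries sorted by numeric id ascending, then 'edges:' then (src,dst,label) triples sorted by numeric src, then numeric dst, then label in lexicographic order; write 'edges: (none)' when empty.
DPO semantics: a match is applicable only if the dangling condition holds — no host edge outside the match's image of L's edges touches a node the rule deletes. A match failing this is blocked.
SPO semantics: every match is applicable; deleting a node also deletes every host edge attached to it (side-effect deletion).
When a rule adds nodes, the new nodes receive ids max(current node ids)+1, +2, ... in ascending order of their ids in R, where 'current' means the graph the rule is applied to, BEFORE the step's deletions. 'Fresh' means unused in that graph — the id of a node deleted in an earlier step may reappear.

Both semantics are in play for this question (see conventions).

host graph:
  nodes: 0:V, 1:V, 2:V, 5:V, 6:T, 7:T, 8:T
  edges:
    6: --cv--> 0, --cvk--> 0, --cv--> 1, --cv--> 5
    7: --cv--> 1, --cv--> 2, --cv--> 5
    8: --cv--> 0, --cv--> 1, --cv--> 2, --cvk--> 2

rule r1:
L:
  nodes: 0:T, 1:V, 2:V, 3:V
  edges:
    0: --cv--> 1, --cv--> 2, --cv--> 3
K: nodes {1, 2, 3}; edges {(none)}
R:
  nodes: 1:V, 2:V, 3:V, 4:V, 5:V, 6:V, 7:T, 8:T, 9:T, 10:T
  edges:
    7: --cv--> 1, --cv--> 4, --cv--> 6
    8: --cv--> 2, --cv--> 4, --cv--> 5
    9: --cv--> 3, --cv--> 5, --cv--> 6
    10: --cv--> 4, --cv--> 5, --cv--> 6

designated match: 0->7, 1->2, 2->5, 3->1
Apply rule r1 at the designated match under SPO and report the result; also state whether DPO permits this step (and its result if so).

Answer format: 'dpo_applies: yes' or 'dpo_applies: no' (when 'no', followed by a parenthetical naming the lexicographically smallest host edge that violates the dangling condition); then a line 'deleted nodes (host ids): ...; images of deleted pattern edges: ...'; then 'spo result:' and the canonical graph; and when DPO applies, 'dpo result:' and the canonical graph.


dpo_applies: yes
deleted nodes (host ids): 7; images of deleted pattern edges: (7,1,cv); (7,2,cv); (7,5,cv)
spo result:
nodes: 0:V, 1:V, 2:V, 5:V, 6:T, 8:T, 9:V, 10:V, 11:V, 12:T, 13:T, 14:T, 15:T
edges: (6,0,cv); (6,0,cvk); (6,1,cv); (6,5,cv); (8,0,cv); (8,1,cv); (8,2,cv); (8,2,cvk); (12,2,cv); (12,9,cv); (12,11,cv); (13,5,cv); (13,9,cv); (13,10,cv); (14,1,cv); (14,10,cv); (14,11,cv); (15,9,cv); (15,10,cv); (15,11,cv)
dpo result:
nodes: 0:V, 1:V, 2:V, 5:V, 6:T, 8:T, 9:V, 10:V, 11:V, 12:T, 13:T, 14:T, 15:T
edges: (6,0,cv); (6,0,cvk); (6,1,cv); (6,5,cv); (8,0,cv); (8,1,cv); (8,2,cv); (8,2,cvk); (12,2,cv); (12,9,cv); (12,11,cv); (13,5,cv); (13,9,cv); (13,10,cv); (14,1,cv); (14,10,cv); (14,11,cv); (15,9,cv); (15,10,cv); (15,11,cv)


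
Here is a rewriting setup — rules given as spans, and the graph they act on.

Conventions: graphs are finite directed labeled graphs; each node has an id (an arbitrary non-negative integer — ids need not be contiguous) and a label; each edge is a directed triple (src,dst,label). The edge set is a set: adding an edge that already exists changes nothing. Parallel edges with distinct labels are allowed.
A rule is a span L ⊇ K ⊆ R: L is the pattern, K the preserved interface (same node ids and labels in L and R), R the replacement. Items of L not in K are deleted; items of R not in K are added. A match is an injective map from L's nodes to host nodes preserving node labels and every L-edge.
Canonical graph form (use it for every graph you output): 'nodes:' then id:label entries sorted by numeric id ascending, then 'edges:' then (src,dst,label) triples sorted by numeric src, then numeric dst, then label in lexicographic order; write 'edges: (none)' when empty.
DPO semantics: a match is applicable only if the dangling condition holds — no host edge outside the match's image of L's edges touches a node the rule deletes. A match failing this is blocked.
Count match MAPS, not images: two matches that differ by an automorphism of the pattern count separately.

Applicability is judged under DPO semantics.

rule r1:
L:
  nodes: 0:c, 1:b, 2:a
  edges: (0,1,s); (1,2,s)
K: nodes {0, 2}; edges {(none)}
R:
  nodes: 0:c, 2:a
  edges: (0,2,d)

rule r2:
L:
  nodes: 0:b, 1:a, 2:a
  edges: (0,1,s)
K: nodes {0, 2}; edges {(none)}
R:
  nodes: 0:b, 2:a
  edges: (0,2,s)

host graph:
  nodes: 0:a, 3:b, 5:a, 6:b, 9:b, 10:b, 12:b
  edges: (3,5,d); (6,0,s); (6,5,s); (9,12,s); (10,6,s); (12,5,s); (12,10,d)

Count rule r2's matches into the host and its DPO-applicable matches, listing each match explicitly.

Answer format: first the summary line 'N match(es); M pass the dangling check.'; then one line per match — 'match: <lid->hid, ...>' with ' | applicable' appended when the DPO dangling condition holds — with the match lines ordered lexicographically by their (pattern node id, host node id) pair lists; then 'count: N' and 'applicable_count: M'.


3 match(es); 1 pass the dangling check.
match: 0->6, 1->0, 2->5 | applicable
match: 0->6, 1->5, 2->0
match: 0->12, 1->5, 2->0
count: 3
applicable_count: 1


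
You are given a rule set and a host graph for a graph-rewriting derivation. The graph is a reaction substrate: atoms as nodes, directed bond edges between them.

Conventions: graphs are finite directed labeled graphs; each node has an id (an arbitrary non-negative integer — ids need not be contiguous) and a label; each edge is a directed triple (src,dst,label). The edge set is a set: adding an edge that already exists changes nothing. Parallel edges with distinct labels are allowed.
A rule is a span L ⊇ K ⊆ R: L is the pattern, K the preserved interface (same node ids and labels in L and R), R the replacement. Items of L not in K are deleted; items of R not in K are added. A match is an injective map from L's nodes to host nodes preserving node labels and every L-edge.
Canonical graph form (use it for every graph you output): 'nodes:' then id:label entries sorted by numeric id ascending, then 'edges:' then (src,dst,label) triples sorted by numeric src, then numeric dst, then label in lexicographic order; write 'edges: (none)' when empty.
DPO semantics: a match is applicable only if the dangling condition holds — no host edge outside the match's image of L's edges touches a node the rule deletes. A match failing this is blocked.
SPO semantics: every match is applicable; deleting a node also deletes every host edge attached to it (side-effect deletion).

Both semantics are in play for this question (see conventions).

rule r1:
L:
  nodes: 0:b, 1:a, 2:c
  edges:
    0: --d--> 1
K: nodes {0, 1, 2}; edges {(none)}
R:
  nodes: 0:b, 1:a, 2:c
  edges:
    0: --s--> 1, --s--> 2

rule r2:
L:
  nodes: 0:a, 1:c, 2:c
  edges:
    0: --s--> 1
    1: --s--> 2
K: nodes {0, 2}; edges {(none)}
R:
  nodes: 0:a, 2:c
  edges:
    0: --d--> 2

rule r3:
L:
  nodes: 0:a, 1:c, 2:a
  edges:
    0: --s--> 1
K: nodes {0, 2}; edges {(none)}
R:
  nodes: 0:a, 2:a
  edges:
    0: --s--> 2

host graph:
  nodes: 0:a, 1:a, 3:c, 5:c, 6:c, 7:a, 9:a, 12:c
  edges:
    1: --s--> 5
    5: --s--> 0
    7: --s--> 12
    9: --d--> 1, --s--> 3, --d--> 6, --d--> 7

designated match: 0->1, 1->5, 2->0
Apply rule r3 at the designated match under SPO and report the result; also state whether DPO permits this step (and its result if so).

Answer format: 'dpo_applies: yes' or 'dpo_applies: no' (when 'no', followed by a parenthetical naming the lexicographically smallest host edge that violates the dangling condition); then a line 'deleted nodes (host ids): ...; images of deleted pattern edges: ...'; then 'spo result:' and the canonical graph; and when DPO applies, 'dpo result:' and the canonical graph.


dpo_applies: no
(the rule deletes node 5, which keeps host edge (5,0,s) outside the match image — the dangling condition fails, DPO blocks; SPO proceeds and side-deletes such edges)
deleted nodes (host ids): 5; images of deleted pattern edges: (1,5,s)
spo result:
nodes: 0:a, 1:a, 3:c, 6:c, 7:a, 9:a, 12:c
edges: (1,0,s); (7,12,s); (9,1,d); (9,3,s); (9,6,d); (9,7,d)


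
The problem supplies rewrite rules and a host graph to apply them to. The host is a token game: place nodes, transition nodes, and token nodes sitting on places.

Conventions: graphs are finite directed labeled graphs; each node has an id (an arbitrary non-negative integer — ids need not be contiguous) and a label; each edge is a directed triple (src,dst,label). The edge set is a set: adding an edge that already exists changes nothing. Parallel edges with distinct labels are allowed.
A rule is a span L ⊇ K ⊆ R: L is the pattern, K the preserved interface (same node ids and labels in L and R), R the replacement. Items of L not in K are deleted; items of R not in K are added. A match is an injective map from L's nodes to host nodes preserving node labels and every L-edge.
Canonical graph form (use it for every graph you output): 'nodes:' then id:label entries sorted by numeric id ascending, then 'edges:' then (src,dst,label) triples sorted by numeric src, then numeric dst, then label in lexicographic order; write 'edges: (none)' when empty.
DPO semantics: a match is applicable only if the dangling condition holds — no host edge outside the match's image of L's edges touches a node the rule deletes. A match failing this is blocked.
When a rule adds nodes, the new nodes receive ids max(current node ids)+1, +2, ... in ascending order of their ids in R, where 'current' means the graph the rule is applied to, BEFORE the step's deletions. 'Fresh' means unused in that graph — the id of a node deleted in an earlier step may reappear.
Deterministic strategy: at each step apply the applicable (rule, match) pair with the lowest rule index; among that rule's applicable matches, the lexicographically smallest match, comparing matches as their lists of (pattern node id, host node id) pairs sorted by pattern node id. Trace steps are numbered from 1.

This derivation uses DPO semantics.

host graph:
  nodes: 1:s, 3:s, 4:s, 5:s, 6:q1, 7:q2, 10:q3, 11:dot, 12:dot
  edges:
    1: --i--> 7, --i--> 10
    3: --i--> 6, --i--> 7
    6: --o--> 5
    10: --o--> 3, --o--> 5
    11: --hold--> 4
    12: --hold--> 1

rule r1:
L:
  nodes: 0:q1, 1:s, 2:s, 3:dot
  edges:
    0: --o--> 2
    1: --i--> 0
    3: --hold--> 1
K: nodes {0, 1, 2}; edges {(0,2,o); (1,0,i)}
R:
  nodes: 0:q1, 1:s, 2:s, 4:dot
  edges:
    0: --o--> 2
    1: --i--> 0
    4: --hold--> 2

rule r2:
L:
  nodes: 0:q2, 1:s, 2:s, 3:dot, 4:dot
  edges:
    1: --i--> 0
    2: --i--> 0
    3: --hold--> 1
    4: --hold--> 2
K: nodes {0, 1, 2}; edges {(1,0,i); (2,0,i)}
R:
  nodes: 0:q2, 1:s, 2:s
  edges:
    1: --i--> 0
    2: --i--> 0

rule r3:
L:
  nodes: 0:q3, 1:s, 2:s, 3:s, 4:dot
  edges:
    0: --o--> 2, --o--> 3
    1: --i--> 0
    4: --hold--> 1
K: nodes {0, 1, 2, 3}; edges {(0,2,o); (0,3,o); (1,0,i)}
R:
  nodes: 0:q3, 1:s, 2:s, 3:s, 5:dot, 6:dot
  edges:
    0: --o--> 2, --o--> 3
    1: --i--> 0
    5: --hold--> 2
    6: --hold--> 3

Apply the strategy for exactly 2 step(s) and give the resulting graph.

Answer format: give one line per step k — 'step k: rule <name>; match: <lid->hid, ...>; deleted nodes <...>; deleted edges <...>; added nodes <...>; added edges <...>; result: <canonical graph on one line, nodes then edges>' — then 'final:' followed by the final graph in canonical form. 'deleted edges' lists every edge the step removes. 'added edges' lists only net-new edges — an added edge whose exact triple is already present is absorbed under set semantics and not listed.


step 1: rule r3; match: 0->10, 1->1, 2->3, 3->5, 4->12; deleted nodes 12; deleted edges (12,1,hold); added nodes 13, 14; added edges (13,3,hold); (14,5,hold); result: nodes: 1:s, 3:s, 4:s, 5:s, 6:q1, 7:q2, 10:q3, 11:dot, 13:dot, 14:dot edges: (1,7,i); (1,10,i); (3,6,i); (3,7,i); (6,5,o); (10,3,o); (10,5,o); (11,4,hold); (13,3,hold); (14,5,hold)
step 2: rule r1; match: 0->6, 1->3, 2->5, 3->13; deleted nodes 13; deleted edges (13,3,hold); added nodes 15; added edges (15,5,hold); result: nodes: 1:s, 3:s, 4:s, 5:s, 6:q1, 7:q2, 10:q3, 11:dot, 14:dot, 15:dot edges: (1,7,i); (1,10,i); (3,6,i); (3,7,i); (6,5,o); (10,3,o); (10,5,o); (11,4,hold); (14,5,hold); (15,5,hold)
final:
nodes: 1:s, 3:s, 4:s, 5:s, 6:q1, 7:q2, 10:q3, 11:dot, 14:dot, 15:dot
edges: (1,7,i); (1,10,i); (3,6,i); (3,7,i); (6,5,o); (10,3,o); (10,5,o); (11,4,hold); (14,5,hold); (15,5,hold)


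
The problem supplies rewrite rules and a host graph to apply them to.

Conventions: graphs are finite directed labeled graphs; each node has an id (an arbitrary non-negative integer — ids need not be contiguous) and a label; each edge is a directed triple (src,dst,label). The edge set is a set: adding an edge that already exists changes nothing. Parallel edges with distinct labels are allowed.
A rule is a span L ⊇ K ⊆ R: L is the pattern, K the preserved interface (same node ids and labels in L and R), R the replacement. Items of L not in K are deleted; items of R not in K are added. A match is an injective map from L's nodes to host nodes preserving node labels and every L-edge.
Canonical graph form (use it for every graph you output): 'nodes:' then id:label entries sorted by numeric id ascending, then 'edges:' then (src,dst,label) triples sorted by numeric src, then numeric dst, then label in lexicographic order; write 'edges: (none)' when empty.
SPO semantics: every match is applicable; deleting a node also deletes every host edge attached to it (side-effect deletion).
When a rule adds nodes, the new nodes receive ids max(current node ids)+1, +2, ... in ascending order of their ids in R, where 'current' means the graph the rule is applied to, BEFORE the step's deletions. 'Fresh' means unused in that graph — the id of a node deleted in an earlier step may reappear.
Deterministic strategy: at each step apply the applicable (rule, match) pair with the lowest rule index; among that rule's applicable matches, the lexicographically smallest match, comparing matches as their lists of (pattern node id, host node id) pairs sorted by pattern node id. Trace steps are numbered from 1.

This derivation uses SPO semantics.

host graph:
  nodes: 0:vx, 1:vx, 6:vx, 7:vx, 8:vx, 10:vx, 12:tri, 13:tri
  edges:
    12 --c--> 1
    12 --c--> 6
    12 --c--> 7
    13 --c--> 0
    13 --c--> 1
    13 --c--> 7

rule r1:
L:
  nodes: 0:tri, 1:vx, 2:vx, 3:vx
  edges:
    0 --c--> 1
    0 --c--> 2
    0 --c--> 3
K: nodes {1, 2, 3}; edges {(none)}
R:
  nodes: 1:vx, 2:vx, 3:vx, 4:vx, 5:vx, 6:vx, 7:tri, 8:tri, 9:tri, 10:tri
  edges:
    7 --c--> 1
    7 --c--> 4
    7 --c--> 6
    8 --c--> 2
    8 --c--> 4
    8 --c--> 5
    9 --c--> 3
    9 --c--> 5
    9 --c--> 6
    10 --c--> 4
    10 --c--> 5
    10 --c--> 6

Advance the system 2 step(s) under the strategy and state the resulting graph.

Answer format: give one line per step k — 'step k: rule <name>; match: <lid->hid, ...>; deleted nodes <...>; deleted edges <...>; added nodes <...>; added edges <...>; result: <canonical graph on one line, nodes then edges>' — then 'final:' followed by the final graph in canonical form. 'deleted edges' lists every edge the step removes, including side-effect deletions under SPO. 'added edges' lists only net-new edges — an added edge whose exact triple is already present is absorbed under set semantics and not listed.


step 1: rule r1; match: 0->12, 1->1, 2->6, 3->7; deleted nodes 12; deleted edges (12,1,c); (12,6,c); (12,7,c); added nodes 14, 15, 16, 17, 18, 19, 20; added edges (17,1,c); (17,14,c); (17,16,c); (18,6,c); (18,14,c); (18,15,c); (19,7,c); (19,15,c); (19,16,c); (20,14,c); (20,15,c); (20,16,c); result: nodes: 0:vx, 1:vx, 6:vx, 7:vx, 8:vx, 10:vx, 13:tri, 14:vx, 15:vx, 16:vx, 17:tri, 18:tri, 19:tri, 20:tri edges: (13,0,c); (13,1,c); (13,7,c); (17,1,c); (17,14,c); (17,16,c); (18,6,c); (18,14,c); (18,15,c); (19,7,c); (19,15,c); (19,16,c); (20,14,c); (20,15,c); (20,16,c)
step 2: rule r1; match: 0->13, 1->0, 2->1, 3->7; deleted nodes 13; deleted edges (13,0,c); (13,1,c); (13,7,c); added nodes 21, 22, 23, 24, 25, 26, 27; added edges (24,0,c); (24,21,c); (24,23,c); (25,1,c); (25,21,c); (25,22,c); (26,7,c); (26,22,c); (26,23,c); (27,21,c); (27,22,c); (27,23,c); result: nodes: 0:vx, 1:vx, 6:vx, 7:vx, 8:vx, 10:vx, 14:vx, 15:vx, 16:vx, 17:tri, 18:tri, 19:tri, 20:tri, 21:vx, 22:vx, 23:vx, 24:tri, 25:tri, 26:tri, 27:tri edges: (17,1,c); (17,14,c); (17,16,c); (18,6,c); (18,14,c); (18,15,c); (19,7,c); (19,15,c); (19,16,c); (20,14,c); (20,15,c); (20,16,c); (24,0,c); (24,21,c); (24,23,c); (25,1,c); (25,21,c); (25,22,c); (26,7,c); (26,22,c); (26,23,c); (27,21,c); (27,22,c); (27,23,c)
final:
nodes: 0:vx, 1:vx, 6:vx, 7:vx, 8:vx, 10:vx, 14:vx, 15:vx, 16:vx, 17:tri, 18:tri, 19:tri, 20:tri, 21:vx, 22:vx, 23:vx, 24:tri, 25:tri, 26:tri, 27:tri
edges: (17,1,c); (17,14,c); (17,16,c); (18,6,c); (18,14,c); (18,15,c); (19,7,c); (19,15,c); (19,16,c); (20,14,c); (20,15,c); (20,16,c); (24,0,c); (24,21,c); (24,23,c); (25,1,c); (25,21,c); (25,22,c); (26,7,c); (26,22,c); (26,23,c); (27,21,c); (27,22,c); (27,23,c)


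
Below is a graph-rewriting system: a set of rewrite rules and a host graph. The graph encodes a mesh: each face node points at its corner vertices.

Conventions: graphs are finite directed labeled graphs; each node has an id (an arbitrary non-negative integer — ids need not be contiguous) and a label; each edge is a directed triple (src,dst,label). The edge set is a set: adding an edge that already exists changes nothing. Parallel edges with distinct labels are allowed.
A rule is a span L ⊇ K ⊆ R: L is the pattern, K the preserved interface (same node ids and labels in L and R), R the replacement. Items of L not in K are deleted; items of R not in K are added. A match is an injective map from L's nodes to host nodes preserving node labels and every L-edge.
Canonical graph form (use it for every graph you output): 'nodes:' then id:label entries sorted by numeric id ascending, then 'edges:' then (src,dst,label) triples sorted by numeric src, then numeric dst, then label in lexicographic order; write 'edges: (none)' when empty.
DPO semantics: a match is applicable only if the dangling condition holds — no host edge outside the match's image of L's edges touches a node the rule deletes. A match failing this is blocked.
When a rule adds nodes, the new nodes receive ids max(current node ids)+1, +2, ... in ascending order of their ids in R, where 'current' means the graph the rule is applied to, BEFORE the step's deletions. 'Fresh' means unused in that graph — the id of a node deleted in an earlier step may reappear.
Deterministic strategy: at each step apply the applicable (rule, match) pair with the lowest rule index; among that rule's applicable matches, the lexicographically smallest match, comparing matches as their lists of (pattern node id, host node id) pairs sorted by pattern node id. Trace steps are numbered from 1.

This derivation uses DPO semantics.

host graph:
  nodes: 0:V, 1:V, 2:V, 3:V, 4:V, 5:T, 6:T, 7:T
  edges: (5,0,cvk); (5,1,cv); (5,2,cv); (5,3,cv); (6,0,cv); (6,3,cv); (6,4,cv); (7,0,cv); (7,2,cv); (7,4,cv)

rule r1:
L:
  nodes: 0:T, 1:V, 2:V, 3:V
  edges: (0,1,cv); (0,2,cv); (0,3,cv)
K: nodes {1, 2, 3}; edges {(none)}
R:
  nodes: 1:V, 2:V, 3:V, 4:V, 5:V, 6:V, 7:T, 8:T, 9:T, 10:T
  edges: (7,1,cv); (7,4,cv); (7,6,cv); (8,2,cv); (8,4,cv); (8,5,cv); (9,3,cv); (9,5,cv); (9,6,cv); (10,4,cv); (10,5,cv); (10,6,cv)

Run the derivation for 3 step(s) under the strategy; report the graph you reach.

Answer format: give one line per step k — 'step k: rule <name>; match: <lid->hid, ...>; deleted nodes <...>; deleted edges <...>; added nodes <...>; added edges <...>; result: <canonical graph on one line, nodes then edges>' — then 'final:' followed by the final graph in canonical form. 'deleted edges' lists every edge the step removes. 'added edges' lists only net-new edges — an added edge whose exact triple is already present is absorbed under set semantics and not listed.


step 1: rule r1; match: 0->6, 1->0, 2->3, 3->4; deleted nodes 6; deleted edges (6,0,cv); (6,3,cv); (6,4,cv); added nodes 8, 9, 10, 11, 12, 13, 14; added edges (11,0,cv); (11,8,cv); (11,10,cv); (12,3,cv); (12,8,cv); (12,9,cv); (13,4,cv); (13,9,cv); (13,10,cv); (14,8,cv); (14,9,cv); (14,10,cv); result: nodes: 0:V, 1:V, 2:V, 3:V, 4:V, 5:T, 7:T, 8:V, 9:V, 10:V, 11:T, 12:T, 13:T, 14:T edges: (5,0,cvk); (5,1,cv); (5,2,cv); (5,3,cv); (7,0,cv); (7,2,cv); (7,4,cv); (11,0,cv); (11,8,cv); (11,10,cv); (12,3,cv); (12,8,cv); (12,9,cv); (13,4,cv); (13,9,cv); (13,10,cv); (14,8,cv); (14,9,cv); (14,10,cv)
step 2: rule r1; match: 0->7, 1->0, 2->2, 3->4; deleted nodes 7; deleted edges (7,0,cv); (7,2,cv); (7,4,cv); added nodes 15, 16, 17, 18, 19, 20, 21; added edges (18,0,cv); (18,15,cv); (18,17,cv); (19,2,cv); (19,15,cv); (19,16,cv); (20,4,cv); (20,16,cv); (20,17,cv); (21,15,cv); (21,16,cv); (21,17,cv); result: nodes: 0:V, 1:V, 2:V, 3:V, 4:V, 5:T, 8:V, 9:V, 10:V, 11:T, 12:T, 13:T, 14:T, 15:V, 16:V, 17:V, 18:T, 19:T, 20:T, 21:T edges: (5,0,cvk); (5,1,cv); (5,2,cv); (5,3,cv); (11,0,cv); (11,8,cv); (11,10,cv); (12,3,cv); (12,8,cv); (12,9,cv); (13,4,cv); (13,9,cv); (13,10,cv); (14,8,cv); (14,9,cv); (14,10,cv); (18,0,cv); (18,15,cv); (18,17,cv); (19,2,cv); (19,15,cv); (19,16,cv); (20,4,cv); (20,16,cv); (20,17,cv); (21,15,cv); (21,16,cv); (21,17,cv)
step 3: rule r1; match: 0->11, 1->0, 2->8, 3->10; deleted nodes 11; deleted edges (11,0,cv); (11,8,cv); (11,10,cv); added nodes 22, 23, 24, 25, 26, 27, 28; added edges (25,0,cv); (25,22,cv); (25,24,cv); (26,8,cv); (26,22,cv); (26,23,cv); (27,10,cv); (27,23,cv); (27,24,cv); (28,22,cv); (28,23,cv); (28,24,cv); result: nodes: 0:V, 1:V, 2:V, 3:V, 4:V, 5:T, 8:V, 9:V, 10:V, 12:T, 13:T, 14:T, 15:V, 16:V, 17:V, 18:T, 19:T, 20:T, 21:T, 22:V, 23:V, 24:V, 25:T, 26:T, 27:T, 28:T edges: (5,0,cvk); (5,1,cv); (5,2,cv); (5,3,cv); (12,3,cv); (12,8,cv); (12,9,cv); (13,4,cv); (13,9,cv); (13,10,cv); (14,8,cv); (14,9,cv); (14,10,cv); (18,0,cv); (18,15,cv); (18,17,cv); (19,2,cv); (19,15,cv); (19,16,cv); (20,4,cv); (20,16,cv); (20,17,cv); (21,15,cv); (21,16,cv); (21,17,cv); (25,0,cv); (25,22,cv); (25,24,cv); (26,8,cv); (26,22,cv); (26,23,cv); (27,10,cv); (27,23,cv); (27,24,cv); (28,22,cv); (28,23,cv); (28,24,cv)
final:
nodes: 0:V, 1:V, 2:V, 3:V, 4:V, 5:T, 8:V, 9:V, 10:V, 12:T, 13:T, 14:T, 15:V, 16:V, 17:V, 18:T, 19:T, 20:T, 21:T, 22:V, 23:V, 24:V, 25:T, 26:T, 27:T, 28:T
edges: (5,0,cvk); (5,1,cv); (5,2,cv); (5,3,cv); (12,3,cv); (12,8,cv); (12,9,cv); (13,4,cv); (13,9,cv); (13,10,cv); (14,8,cv); (14,9,cv); (14,10,cv); (18,0,cv); (18,15,cv); (18,17,cv); (19,2,cv); (19,15,cv); (19,16,cv); (20,4,cv); (20,16,cv); (20,17,cv); (21,15,cv); (21,16,cv); (21,17,cv); (25,0,cv); (25,22,cv); (25,24,cv); (26,8,cv); (26,22,cv); (26,23,cv); (27,10,cv); (27,23,cv); (27,24,cv); (28,22,cv); (28,23,cv); (28,24,cv)
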